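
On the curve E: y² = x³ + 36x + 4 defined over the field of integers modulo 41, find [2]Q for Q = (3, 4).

tangent at (3, 4): λ = (3·3² + 36)/(2·4) ≡ 22/8. 8⁻¹ ≡ 36 (mod 41), so λ ≡ 22·36 ≡ 13.
  x = λ² - 3 - 3 = 169 - 6 ≡ 40; y = λ·(3 - 40) - 4 ≡ 7. → (40, 7)

(40, 7)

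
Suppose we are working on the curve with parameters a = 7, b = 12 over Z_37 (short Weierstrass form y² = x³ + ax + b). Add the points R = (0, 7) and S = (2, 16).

(9, 8)

(0, 7) + (2, 16). λ = (16 - 7)/(2 - 0) ≡ 9/2 mod 37. 2⁻¹ ≡ 19 (mod 37), so λ ≡ 23.
  x = λ² - 0 - 2 = 529 - 2 ≡ 9; y = λ·(0 - 9) - 7 ≡ 8. → (9, 8)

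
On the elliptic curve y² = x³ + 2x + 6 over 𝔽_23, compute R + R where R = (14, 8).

(1, 20)

tangent at (14, 8): λ = (3·14² + 2)/(2·8) ≡ 15/16. 16⁻¹ ≡ 13 (mod 23), so λ ≡ 15·13 ≡ 11.
  x = λ² - 14 - 14 = 121 - 28 ≡ 1; y = λ·(14 - 1) - 8 ≡ 20. → (1, 20)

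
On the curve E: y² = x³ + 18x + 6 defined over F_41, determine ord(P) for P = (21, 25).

7

2P: tangent at (21, 25): λ = (3·21² + 18)/(2·25) ≡ 29/9. 9⁻¹ ≡ 32 (mod 41) since 9·32 = 288 ≡ 1, so λ ≡ 29·32 ≡ 26.
  x = λ² - 21 - 21 = 676 - 42 ≡ 19; y = λ·(21 - 19) - 25 ≡ 27. → (19, 27)
3P: (19, 27) + (21, 25). λ = (25 - 27)/(21 - 19) ≡ 39/2 mod 41. 2⁻¹ ≡ 21 (mod 41), so λ ≡ 40.
  x = λ² - 19 - 21 = 1600 - 40 ≡ 2; y = λ·(19 - 2) - 27 ≡ 38. → (2, 38)
4P: (2, 38) + (21, 25). λ = (25 - 38)/(21 - 2) ≡ 28/19 mod 41. 19⁻¹ ≡ 13 (mod 41), so λ ≡ 36.
  x = λ² - 2 - 21 = 1296 - 23 ≡ 2; y = λ·(2 - 2) - 38 ≡ 3. → (2, 3)
5P: (2, 3) + (21, 25). λ = (25 - 3)/(21 - 2) ≡ 22/19 mod 41. 19⁻¹ ≡ 13 (mod 41), so λ ≡ 40.
  x = λ² - 2 - 21 = 1600 - 23 ≡ 19; y = λ·(2 - 19) - 3 ≡ 14. → (19, 14)
6P: (19, 14) + (21, 25). λ = (25 - 14)/(21 - 19) ≡ 11/2 mod 41. 2⁻¹ ≡ 21 (mod 41), so λ ≡ 26.
  x = λ² - 19 - 21 = 676 - 40 ≡ 21; y = λ·(19 - 21) - 14 ≡ 16. → (21, 16)
7P: (21, 16) + (21, 25): same x and y₁ ≡ -y₂, so the sum is O.
7P = O, so the order is 7.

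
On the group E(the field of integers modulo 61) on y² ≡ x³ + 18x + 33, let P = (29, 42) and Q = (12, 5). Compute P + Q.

(29, 42) + (12, 5). λ = (5 - 42)/(12 - 29) ≡ 24/44 mod 61. 44⁻¹ ≡ 43 (mod 61), so λ ≡ 56.
  x = λ² - 29 - 12 = 3136 - 41 ≡ 45; y = λ·(29 - 45) - 42 ≡ 38. → (45, 38)

(45, 38)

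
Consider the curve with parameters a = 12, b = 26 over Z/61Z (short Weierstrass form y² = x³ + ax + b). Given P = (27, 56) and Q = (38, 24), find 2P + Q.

First 2P:
Repeated addition: build up to 2P.
2P: tangent at (27, 56): λ = (3·27² + 12)/(2·56) ≡ 3/51. 51⁻¹ ≡ 6 (mod 61), so λ ≡ 3·6 ≡ 18.
  x = λ² - 27 - 27 = 324 - 54 ≡ 26; y = λ·(27 - 26) - 56 ≡ 23. → (26, 23)
2P = (26, 23).
Finally 2P + Q:
(26, 23) + (38, 24). λ = (24 - 23)/(38 - 26) ≡ 1/12 mod 61. 12⁻¹ ≡ 56 (mod 61), so λ ≡ 56.
  x = λ² - 26 - 38 = 3136 - 64 ≡ 22; y = λ·(26 - 22) - 23 ≡ 18. → (22, 18)

(22, 18)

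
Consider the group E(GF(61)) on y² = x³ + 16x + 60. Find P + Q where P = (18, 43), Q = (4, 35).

(18, 43) + (4, 35). λ = (35 - 43)/(4 - 18) ≡ 53/47 mod 61. 47⁻¹ ≡ 13 (mod 61), so λ ≡ 18.
  x = λ² - 18 - 4 = 324 - 22 ≡ 58; y = λ·(18 - 58) - 43 ≡ 30. → (58, 30)

(58, 30)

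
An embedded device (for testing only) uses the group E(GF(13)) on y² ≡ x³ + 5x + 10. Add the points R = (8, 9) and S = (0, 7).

(1, 9)

(8, 9) + (0, 7). λ = (7 - 9)/(0 - 8) ≡ 11/5 mod 13. 5⁻¹ ≡ 8 (mod 13) since 5·8 = 40 ≡ 1, so λ ≡ 10.
  x = λ² - 8 - 0 = 100 - 8 ≡ 1; y = λ·(8 - 1) - 9 ≡ 9. → (1, 9)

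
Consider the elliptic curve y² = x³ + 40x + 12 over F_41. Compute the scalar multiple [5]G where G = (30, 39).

Double-and-add on 5 = (101)₂. Start with G = (30, 39) for the leading 1-bit.
double: tangent at (30, 39): λ = (3·30² + 40)/(2·39) ≡ 34/37. 37⁻¹ ≡ 10 (mod 41) since 37·10 = 370 ≡ 1, so λ ≡ 34·10 ≡ 12.
  x = λ² - 30 - 30 = 144 - 60 ≡ 2; y = λ·(30 - 2) - 39 ≡ 10. → (2, 10)
double: tangent at (2, 10): λ = (3·2² + 40)/(2·10) ≡ 11/20. 20⁻¹ ≡ 39 (mod 41) since 20·39 = 780 ≡ 1, so λ ≡ 11·39 ≡ 19.
  x = λ² - 2 - 2 = 361 - 4 ≡ 29; y = λ·(2 - 29) - 10 ≡ 10. → (29, 10)
add G: (29, 10) + (30, 39). λ = (39 - 10)/(30 - 29) ≡ 29/1 mod 41. 1⁻¹ ≡ 1 (mod 41), so λ ≡ 29.
  x = λ² - 29 - 30 = 841 - 59 ≡ 3; y = λ·(29 - 3) - 10 ≡ 6. → (3, 6)

(3, 6)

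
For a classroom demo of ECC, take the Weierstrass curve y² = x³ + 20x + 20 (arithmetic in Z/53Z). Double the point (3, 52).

tangent at (3, 52): λ = (3·3² + 20)/(2·52) ≡ 47/51. 51⁻¹ ≡ 26 (mod 53) since 51·26 = 1326 ≡ 1, so λ ≡ 47·26 ≡ 3.
  x = λ² - 3 - 3 = 9 - 6 ≡ 3; y = λ·(3 - 3) - 52 ≡ 1. → (3, 1)

(3, 1)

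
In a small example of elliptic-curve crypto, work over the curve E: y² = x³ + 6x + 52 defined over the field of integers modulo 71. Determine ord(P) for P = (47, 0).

2

2P: (47, 0) + (47, 0): same x and y₁ ≡ -y₂, so the sum is 𝒪.
2P = 𝒪, so the order is 2.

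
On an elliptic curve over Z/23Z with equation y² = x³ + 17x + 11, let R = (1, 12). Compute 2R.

(7, 6)

tangent at (1, 12): λ = (3·1² + 17)/(2·12) ≡ 20/1. 1⁻¹ ≡ 1 (mod 23) since 1·1 = 1 ≡ 1, so λ ≡ 20·1 ≡ 20.
  x = λ² - 1 - 1 = 400 - 2 ≡ 7; y = λ·(1 - 7) - 12 ≡ 6. → (7, 6)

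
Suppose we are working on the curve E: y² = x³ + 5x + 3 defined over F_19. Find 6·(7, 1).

Write P = (7, 1).
Double-and-add on 6 = (110)₂. Start with P = (7, 1) for the leading 1-bit.
double: tangent at (7, 1): λ = (3·7² + 5)/(2·1) ≡ 0/2. 2⁻¹ ≡ 10 (mod 19), so λ ≡ 0·10 ≡ 0.
  x = λ² - 7 - 7 = 0 - 14 ≡ 5; y = λ·(7 - 5) - 1 ≡ 18. → (5, 18)
add P: (5, 18) + (7, 1). λ = (1 - 18)/(7 - 5) ≡ 2/2 mod 19. 2⁻¹ ≡ 10 (mod 19), so λ ≡ 1.
  x = λ² - 5 - 7 = 1 - 12 ≡ 8; y = λ·(5 - 8) - 18 ≡ 17. → (8, 17)
double: tangent at (8, 17): λ = (3·8² + 5)/(2·17) ≡ 7/15. 15⁻¹ ≡ 14 (mod 19) since 15·14 = 210 ≡ 1, so λ ≡ 7·14 ≡ 3.
  x = λ² - 8 - 8 = 9 - 16 ≡ 12; y = λ·(8 - 12) - 17 ≡ 9. → (12, 9)

(12, 9)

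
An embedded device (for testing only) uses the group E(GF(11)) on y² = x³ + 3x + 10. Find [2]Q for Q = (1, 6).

tangent at (1, 6): λ = (3·1² + 3)/(2·6) ≡ 6/1. 1⁻¹ ≡ 1 (mod 11), so λ ≡ 6·1 ≡ 6.
  x = λ² - 1 - 1 = 36 - 2 ≡ 1; y = λ·(1 - 1) - 6 ≡ 5. → (1, 5)

(1, 5)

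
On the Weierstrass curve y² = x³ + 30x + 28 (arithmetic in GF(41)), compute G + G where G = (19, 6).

tangent at (19, 6): λ = (3·19² + 30)/(2·6) ≡ 6/12. 12⁻¹ ≡ 24 (mod 41), so λ ≡ 6·24 ≡ 21.
  x = λ² - 19 - 19 = 441 - 38 ≡ 34; y = λ·(19 - 34) - 6 ≡ 7. → (34, 7)

(34, 7)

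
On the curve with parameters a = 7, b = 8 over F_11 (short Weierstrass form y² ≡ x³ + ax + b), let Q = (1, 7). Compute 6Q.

(4, 1)

Double-and-add on 6 = (110)₂. Start with Q = (1, 7) for the leading 1-bit.
double: tangent at (1, 7): λ = (3·1² + 7)/(2·7) ≡ 10/3. 3⁻¹ ≡ 4 (mod 11) since 3·4 = 12 ≡ 1, so λ ≡ 10·4 ≡ 7.
  x = λ² - 1 - 1 = 49 - 2 ≡ 3; y = λ·(1 - 3) - 7 ≡ 1. → (3, 1)
add Q: (3, 1) + (1, 7). λ = (7 - 1)/(1 - 3) ≡ 6/9 mod 11. 9⁻¹ ≡ 5 (mod 11), so λ ≡ 8.
  x = λ² - 3 - 1 = 64 - 4 ≡ 5; y = λ·(3 - 5) - 1 ≡ 5. → (5, 5)
double: tangent at (5, 5): λ = (3·5² + 7)/(2·5) ≡ 5/10. 10⁻¹ ≡ 10 (mod 11), so λ ≡ 5·10 ≡ 6.
  x = λ² - 5 - 5 = 36 - 10 ≡ 4; y = λ·(5 - 4) - 5 ≡ 1. → (4, 1)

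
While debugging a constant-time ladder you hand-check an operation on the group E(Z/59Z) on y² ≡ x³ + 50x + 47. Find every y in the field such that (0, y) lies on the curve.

x³ + 50x + 47 = 47 ≡ 47 (mod 59).
47 is a non-residue mod 59; no y exists.

none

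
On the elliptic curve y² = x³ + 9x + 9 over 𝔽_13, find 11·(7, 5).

Write G = (7, 5).
Repeated addition: build up to 11G.
2G: tangent at (7, 5): λ = (3·7² + 9)/(2·5) ≡ 0/10. 10⁻¹ ≡ 4 (mod 13) since 10·4 = 40 ≡ 1, so λ ≡ 0·4 ≡ 0.
  x = λ² - 7 - 7 = 0 - 14 ≡ 12; y = λ·(7 - 12) - 5 ≡ 8. → (12, 8)
3G: (12, 8) + (7, 5). λ = (5 - 8)/(7 - 12) ≡ 10/8 mod 13. 8⁻¹ ≡ 5 (mod 13), so λ ≡ 11.
  x = λ² - 12 - 7 = 121 - 19 ≡ 11; y = λ·(12 - 11) - 8 ≡ 3. → (11, 3)
4G: (11, 3) + (7, 5). λ = (5 - 3)/(7 - 11) ≡ 2/9 mod 13. 9⁻¹ ≡ 3 (mod 13), so λ ≡ 6.
  x = λ² - 11 - 7 = 36 - 18 ≡ 5; y = λ·(11 - 5) - 3 ≡ 7. → (5, 7)
5G: (5, 7) + (7, 5). λ = (5 - 7)/(7 - 5) ≡ 11/2 mod 13. 2⁻¹ ≡ 7 (mod 13) since 2·7 = 14 ≡ 1, so λ ≡ 12.
  x = λ² - 5 - 7 = 144 - 12 ≡ 2; y = λ·(5 - 2) - 7 ≡ 3. → (2, 3)
6G: (2, 3) + (7, 5). λ = (5 - 3)/(7 - 2) ≡ 2/5 mod 13. 5⁻¹ ≡ 8 (mod 13), so λ ≡ 3.
  x = λ² - 2 - 7 = 9 - 9 ≡ 0; y = λ·(2 - 0) - 3 ≡ 3. → (0, 3)
7G: (0, 3) + (7, 5). λ = (5 - 3)/(7 - 0) ≡ 2/7 mod 13. 7⁻¹ ≡ 2 (mod 13), so λ ≡ 4.
  x = λ² - 0 - 7 = 16 - 7 ≡ 9; y = λ·(0 - 9) - 3 ≡ 0. → (9, 0)
8G: (9, 0) + (7, 5). λ = (5 - 0)/(7 - 9) ≡ 5/11 mod 13. 11⁻¹ ≡ 6 (mod 13), so λ ≡ 4.
  x = λ² - 9 - 7 = 16 - 16 ≡ 0; y = λ·(9 - 0) - 0 ≡ 10. → (0, 10)
9G: (0, 10) + (7, 5). λ = (5 - 10)/(7 - 0) ≡ 8/7 mod 13. 7⁻¹ ≡ 2 (mod 13), so λ ≡ 3.
  x = λ² - 0 - 7 = 9 - 7 ≡ 2; y = λ·(0 - 2) - 10 ≡ 10. → (2, 10)
10G: (2, 10) + (7, 5). λ = (5 - 10)/(7 - 2) ≡ 8/5 mod 13. 5⁻¹ ≡ 8 (mod 13), so λ ≡ 12.
  x = λ² - 2 - 7 = 144 - 9 ≡ 5; y = λ·(2 - 5) - 10 ≡ 6. → (5, 6)
11G: (5, 6) + (7, 5). λ = (5 - 6)/(7 - 5) ≡ 12/2 mod 13. 2⁻¹ ≡ 7 (mod 13) since 2·7 = 14 ≡ 1, so λ ≡ 6.
  x = λ² - 5 - 7 = 36 - 12 ≡ 11; y = λ·(5 - 11) - 6 ≡ 10. → (11, 10)

(11, 10)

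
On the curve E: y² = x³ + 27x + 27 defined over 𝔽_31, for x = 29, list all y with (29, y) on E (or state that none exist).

none

x³ + 27x + 27 = 25199 ≡ 27 (mod 31).
27 is a non-residue mod 31; no y exists.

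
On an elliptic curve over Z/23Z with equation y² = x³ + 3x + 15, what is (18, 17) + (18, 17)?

tangent at (18, 17): λ = (3·18² + 3)/(2·17) ≡ 9/11. 11⁻¹ ≡ 21 (mod 23), so λ ≡ 9·21 ≡ 5.
  x = λ² - 18 - 18 = 25 - 36 ≡ 12; y = λ·(18 - 12) - 17 ≡ 13. → (12, 13)

(12, 13)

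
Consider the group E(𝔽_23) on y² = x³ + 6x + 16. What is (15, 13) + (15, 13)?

tangent at (15, 13): λ = (3·15² + 6)/(2·13) ≡ 14/3. 3⁻¹ ≡ 8 (mod 23), so λ ≡ 14·8 ≡ 20.
  x = λ² - 15 - 15 = 400 - 30 ≡ 2; y = λ·(15 - 2) - 13 ≡ 17. → (2, 17)

(2, 17)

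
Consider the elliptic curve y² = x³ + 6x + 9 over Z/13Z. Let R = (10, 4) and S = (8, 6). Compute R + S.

(10, 4) + (8, 6). λ = (6 - 4)/(8 - 10) ≡ 2/11 mod 13. 11⁻¹ ≡ 6 (mod 13) since 11·6 = 66 ≡ 1, so λ ≡ 12.
  x = λ² - 10 - 8 = 144 - 18 ≡ 9; y = λ·(10 - 9) - 4 ≡ 8. → (9, 8)

(9, 8)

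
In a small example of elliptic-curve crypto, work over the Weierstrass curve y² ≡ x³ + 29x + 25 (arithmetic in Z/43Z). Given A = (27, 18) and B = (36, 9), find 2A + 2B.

First 2A:
Repeated addition: build up to 2A.
2A: tangent at (27, 18): λ = (3·27² + 29)/(2·18) ≡ 23/36. 36⁻¹ ≡ 6 (mod 43), so λ ≡ 23·6 ≡ 9.
  x = λ² - 27 - 27 = 81 - 54 ≡ 27; y = λ·(27 - 27) - 18 ≡ 25. → (27, 25)
2A = (27, 25).
Next 2B:
Repeated addition: build up to 2B.
2B: tangent at (36, 9): λ = (3·36² + 29)/(2·9) ≡ 4/18. 18⁻¹ ≡ 12 (mod 43) since 18·12 = 216 ≡ 1, so λ ≡ 4·12 ≡ 5.
  x = λ² - 36 - 36 = 25 - 72 ≡ 39; y = λ·(36 - 39) - 9 ≡ 19. → (39, 19)
2B = (39, 19).
Finally 2A + 2B:
(27, 25) + (39, 19). λ = (19 - 25)/(39 - 27) ≡ 37/12 mod 43. 12⁻¹ ≡ 18 (mod 43) since 12·18 = 216 ≡ 1, so λ ≡ 21.
  x = λ² - 27 - 39 = 441 - 66 ≡ 31; y = λ·(27 - 31) - 25 ≡ 20. → (31, 20)

(31, 20)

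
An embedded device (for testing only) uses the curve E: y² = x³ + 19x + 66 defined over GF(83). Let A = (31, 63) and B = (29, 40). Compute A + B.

(10, 54)

(31, 63) + (29, 40). λ = (40 - 63)/(29 - 31) ≡ 60/81 mod 83. 81⁻¹ ≡ 41 (mod 83) since 81·41 = 3321 ≡ 1, so λ ≡ 53.
  x = λ² - 31 - 29 = 2809 - 60 ≡ 10; y = λ·(31 - 10) - 63 ≡ 54. → (10, 54)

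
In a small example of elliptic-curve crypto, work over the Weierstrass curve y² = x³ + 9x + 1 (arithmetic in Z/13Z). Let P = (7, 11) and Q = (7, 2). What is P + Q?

The two points share x = 7 and their y-coordinates satisfy 11 + 2 ≡ 0 (mod 13), so they are inverses. Their sum is the point at infinity.

O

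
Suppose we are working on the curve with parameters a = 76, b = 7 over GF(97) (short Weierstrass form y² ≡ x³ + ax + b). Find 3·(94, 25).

Write P = (94, 25).
Repeated addition: build up to 3P.
2P: tangent at (94, 25): λ = (3·94² + 76)/(2·25) ≡ 6/50. 50⁻¹ ≡ 33 (mod 97) since 50·33 = 1650 ≡ 1, so λ ≡ 6·33 ≡ 4.
  x = λ² - 94 - 94 = 16 - 188 ≡ 22; y = λ·(94 - 22) - 25 ≡ 69. → (22, 69)
3P: (22, 69) + (94, 25). λ = (25 - 69)/(94 - 22) ≡ 53/72 mod 97. 72⁻¹ ≡ 31 (mod 97) since 72·31 = 2232 ≡ 1, so λ ≡ 91.
  x = λ² - 22 - 94 = 8281 - 116 ≡ 17; y = λ·(22 - 17) - 69 ≡ 95. → (17, 95)

(17, 95)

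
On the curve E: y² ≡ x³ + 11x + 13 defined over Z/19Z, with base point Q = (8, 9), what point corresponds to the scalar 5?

Double-and-add on 5 = (101)₂. Start with Q = (8, 9) for the leading 1-bit.
double: tangent at (8, 9): λ = (3·8² + 11)/(2·9) ≡ 13/18. 18⁻¹ ≡ 18 (mod 19) since 18·18 = 324 ≡ 1, so λ ≡ 13·18 ≡ 6.
  x = λ² - 8 - 8 = 36 - 16 ≡ 1; y = λ·(8 - 1) - 9 ≡ 14. → (1, 14)
double: tangent at (1, 14): λ = (3·1² + 11)/(2·14) ≡ 14/9. 9⁻¹ ≡ 17 (mod 19), so λ ≡ 14·17 ≡ 10.
  x = λ² - 1 - 1 = 100 - 2 ≡ 3; y = λ·(1 - 3) - 14 ≡ 4. → (3, 4)
add Q: (3, 4) + (8, 9). λ = (9 - 4)/(8 - 3) ≡ 5/5 mod 19. 5⁻¹ ≡ 4 (mod 19), so λ ≡ 1.
  x = λ² - 3 - 8 = 1 - 11 ≡ 9; y = λ·(3 - 9) - 4 ≡ 9. → (9, 9)

(9, 9)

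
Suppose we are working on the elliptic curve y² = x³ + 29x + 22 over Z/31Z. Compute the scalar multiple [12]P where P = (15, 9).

(15, 22)

Double-and-add on 12 = (1100)₂. Start with P = (15, 9) for the leading 1-bit.
double: tangent at (15, 9): λ = (3·15² + 29)/(2·9) ≡ 22/18. 18⁻¹ ≡ 19 (mod 31), so λ ≡ 22·19 ≡ 15.
  x = λ² - 15 - 15 = 225 - 30 ≡ 9; y = λ·(15 - 9) - 9 ≡ 19. → (9, 19)
add P: (9, 19) + (15, 9). λ = (9 - 19)/(15 - 9) ≡ 21/6 mod 31. 6⁻¹ ≡ 26 (mod 31), so λ ≡ 19.
  x = λ² - 9 - 15 = 361 - 24 ≡ 27; y = λ·(9 - 27) - 19 ≡ 11. → (27, 11)
double: tangent at (27, 11): λ = (3·27² + 29)/(2·11) ≡ 15/22. 22⁻¹ ≡ 24 (mod 31) since 22·24 = 528 ≡ 1, so λ ≡ 15·24 ≡ 19.
  x = λ² - 27 - 27 = 361 - 54 ≡ 28; y = λ·(27 - 28) - 11 ≡ 1. → (28, 1)
double: tangent at (28, 1): λ = (3·28² + 29)/(2·1) ≡ 25/2. 2⁻¹ ≡ 16 (mod 31) since 2·16 = 32 ≡ 1, so λ ≡ 25·16 ≡ 28.
  x = λ² - 28 - 28 = 784 - 56 ≡ 15; y = λ·(28 - 15) - 1 ≡ 22. → (15, 22)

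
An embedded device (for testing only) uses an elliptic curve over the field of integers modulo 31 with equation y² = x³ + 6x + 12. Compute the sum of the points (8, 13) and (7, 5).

(8, 13) + (7, 5). λ = (5 - 13)/(7 - 8) ≡ 23/30 mod 31. 30⁻¹ ≡ 30 (mod 31), so λ ≡ 8.
  x = λ² - 8 - 7 = 64 - 15 ≡ 18; y = λ·(8 - 18) - 13 ≡ 0. → (18, 0)

(18, 0)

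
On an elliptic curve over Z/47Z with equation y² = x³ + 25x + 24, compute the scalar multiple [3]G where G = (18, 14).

Repeated addition: build up to 3G.
2G: tangent at (18, 14): λ = (3·18² + 25)/(2·14) ≡ 10/28. 28⁻¹ ≡ 42 (mod 47), so λ ≡ 10·42 ≡ 44.
  x = λ² - 18 - 18 = 1936 - 36 ≡ 20; y = λ·(18 - 20) - 14 ≡ 39. → (20, 39)
3G: (20, 39) + (18, 14). λ = (14 - 39)/(18 - 20) ≡ 22/45 mod 47. 45⁻¹ ≡ 23 (mod 47), so λ ≡ 36.
  x = λ² - 20 - 18 = 1296 - 38 ≡ 36; y = λ·(20 - 36) - 39 ≡ 43. → (36, 43)

(36, 43)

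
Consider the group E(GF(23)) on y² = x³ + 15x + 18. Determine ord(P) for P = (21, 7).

5

2P: tangent at (21, 7): λ = (3·21² + 15)/(2·7) ≡ 4/14. 14⁻¹ ≡ 5 (mod 23), so λ ≡ 4·5 ≡ 20.
  x = λ² - 21 - 21 = 400 - 42 ≡ 13; y = λ·(21 - 13) - 7 ≡ 15. → (13, 15)
3P: (13, 15) + (21, 7). λ = (7 - 15)/(21 - 13) ≡ 15/8 mod 23. 8⁻¹ ≡ 3 (mod 23), so λ ≡ 22.
  x = λ² - 13 - 21 = 484 - 34 ≡ 13; y = λ·(13 - 13) - 15 ≡ 8. → (13, 8)
4P: (13, 8) + (21, 7). λ = (7 - 8)/(21 - 13) ≡ 22/8 mod 23. 8⁻¹ ≡ 3 (mod 23), so λ ≡ 20.
  x = λ² - 13 - 21 = 400 - 34 ≡ 21; y = λ·(13 - 21) - 8 ≡ 16. → (21, 16)
5P: (21, 16) + (21, 7): same x and y₁ ≡ -y₂, so the sum is 𝒪.
5P = 𝒪, so the order is 5.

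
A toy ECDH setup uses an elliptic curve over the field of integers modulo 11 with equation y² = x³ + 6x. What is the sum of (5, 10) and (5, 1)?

The two points share x = 5 and their y-coordinates satisfy 10 + 1 ≡ 0 (mod 11), so they are inverses. Their sum is O.

O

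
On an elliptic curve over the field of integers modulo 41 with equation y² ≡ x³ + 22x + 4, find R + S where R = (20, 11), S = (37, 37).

(20, 11) + (37, 37). λ = (37 - 11)/(37 - 20) ≡ 26/17 mod 41. 17⁻¹ ≡ 29 (mod 41), so λ ≡ 16.
  x = λ² - 20 - 37 = 256 - 57 ≡ 35; y = λ·(20 - 35) - 11 ≡ 36. → (35, 36)

(35, 36)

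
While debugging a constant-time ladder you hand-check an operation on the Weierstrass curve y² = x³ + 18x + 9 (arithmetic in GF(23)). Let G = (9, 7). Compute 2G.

tangent at (9, 7): λ = (3·9² + 18)/(2·7) ≡ 8/14. 14⁻¹ ≡ 5 (mod 23), so λ ≡ 8·5 ≡ 17.
  x = λ² - 9 - 9 = 289 - 18 ≡ 18; y = λ·(9 - 18) - 7 ≡ 1. → (18, 1)

(18, 1)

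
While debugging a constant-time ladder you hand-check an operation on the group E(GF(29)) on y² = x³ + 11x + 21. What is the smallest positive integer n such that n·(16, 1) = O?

9

2P: tangent at (16, 1): λ = (3·16² + 11)/(2·1) ≡ 25/2. 2⁻¹ ≡ 15 (mod 29), so λ ≡ 25·15 ≡ 27.
  x = λ² - 16 - 16 = 729 - 32 ≡ 1; y = λ·(16 - 1) - 1 ≡ 27. → (1, 27)
3P: (1, 27) + (16, 1). λ = (1 - 27)/(16 - 1) ≡ 3/15 mod 29. 15⁻¹ ≡ 2 (mod 29), so λ ≡ 6.
  x = λ² - 1 - 16 = 36 - 17 ≡ 19; y = λ·(1 - 19) - 27 ≡ 10. → (19, 10)
4P: (19, 10) + (16, 1). λ = (1 - 10)/(16 - 19) ≡ 20/26 mod 29. 26⁻¹ ≡ 19 (mod 29) since 26·19 = 494 ≡ 1, so λ ≡ 3.
  x = λ² - 19 - 16 = 9 - 35 ≡ 3; y = λ·(19 - 3) - 10 ≡ 9. → (3, 9)
5P: (3, 9) + (16, 1). λ = (1 - 9)/(16 - 3) ≡ 21/13 mod 29. 13⁻¹ ≡ 9 (mod 29) since 13·9 = 117 ≡ 1, so λ ≡ 15.
  x = λ² - 3 - 16 = 225 - 19 ≡ 3; y = λ·(3 - 3) - 9 ≡ 20. → (3, 20)
6P: (3, 20) + (16, 1). λ = (1 - 20)/(16 - 3) ≡ 10/13 mod 29. 13⁻¹ ≡ 9 (mod 29) since 13·9 = 117 ≡ 1, so λ ≡ 3.
  x = λ² - 3 - 16 = 9 - 19 ≡ 19; y = λ·(3 - 19) - 20 ≡ 19. → (19, 19)
7P: (19, 19) + (16, 1). λ = (1 - 19)/(16 - 19) ≡ 11/26 mod 29. 26⁻¹ ≡ 19 (mod 29), so λ ≡ 6.
  x = λ² - 19 - 16 = 36 - 35 ≡ 1; y = λ·(19 - 1) - 19 ≡ 2. → (1, 2)
8P: (1, 2) + (16, 1). λ = (1 - 2)/(16 - 1) ≡ 28/15 mod 29. 15⁻¹ ≡ 2 (mod 29) since 15·2 = 30 ≡ 1, so λ ≡ 27.
  x = λ² - 1 - 16 = 729 - 17 ≡ 16; y = λ·(1 - 16) - 2 ≡ 28. → (16, 28)
9P: (16, 28) + (16, 1): same x and y₁ ≡ -y₂, so the sum is O.
9P = O, so the order is 9.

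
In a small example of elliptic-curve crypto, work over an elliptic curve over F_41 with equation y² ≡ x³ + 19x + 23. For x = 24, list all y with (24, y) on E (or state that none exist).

x³ + 19x + 23 = 14303 ≡ 35 (mod 41).
35 is a non-residue mod 41; no y exists.

none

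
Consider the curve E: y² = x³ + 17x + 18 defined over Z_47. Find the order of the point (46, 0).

2

2P: (46, 0) + (46, 0): same x and y₁ ≡ -y₂, so the sum is ∞.
2P = ∞, so the order is 2.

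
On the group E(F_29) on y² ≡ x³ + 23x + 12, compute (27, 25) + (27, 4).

The two points share x = 27 and their y-coordinates satisfy 25 + 4 ≡ 0 (mod 29), so they are inverses. Their sum is O.

O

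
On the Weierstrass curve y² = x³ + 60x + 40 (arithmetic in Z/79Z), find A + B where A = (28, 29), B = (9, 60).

(28, 29) + (9, 60). λ = (60 - 29)/(9 - 28) ≡ 31/60 mod 79. 60⁻¹ ≡ 54 (mod 79), so λ ≡ 15.
  x = λ² - 28 - 9 = 225 - 37 ≡ 30; y = λ·(28 - 30) - 29 ≡ 20. → (30, 20)

(30, 20)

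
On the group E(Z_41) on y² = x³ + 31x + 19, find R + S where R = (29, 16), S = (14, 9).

(23, 36)

(29, 16) + (14, 9). λ = (9 - 16)/(14 - 29) ≡ 34/26 mod 41. 26⁻¹ ≡ 30 (mod 41), so λ ≡ 36.
  x = λ² - 29 - 14 = 1296 - 43 ≡ 23; y = λ·(29 - 23) - 16 ≡ 36. → (23, 36)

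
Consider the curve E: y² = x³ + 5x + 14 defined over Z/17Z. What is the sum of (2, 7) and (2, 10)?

The two points share x = 2 and their y-coordinates satisfy 7 + 10 ≡ 0 (mod 17), so they are inverses. Their sum is ∞.

O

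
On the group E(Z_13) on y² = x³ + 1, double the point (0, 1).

tangent at (0, 1): λ = (3·0² + 0)/(2·1) ≡ 0/2. 2⁻¹ ≡ 7 (mod 13) since 2·7 = 14 ≡ 1, so λ ≡ 0·7 ≡ 0.
  x = λ² - 0 - 0 = 0 - 0 ≡ 0; y = λ·(0 - 0) - 1 ≡ 12. → (0, 12)

(0, 12)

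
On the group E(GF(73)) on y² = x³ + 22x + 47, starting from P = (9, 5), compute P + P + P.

O

Repeated addition: build up to 3P.
2P: tangent at (9, 5): λ = (3·9² + 22)/(2·5) ≡ 46/10. 10⁻¹ ≡ 22 (mod 73), so λ ≡ 46·22 ≡ 63.
  x = λ² - 9 - 9 = 3969 - 18 ≡ 9; y = λ·(9 - 9) - 5 ≡ 68. → (9, 68)
3P: (9, 68) + (9, 5): same x and y₁ ≡ -y₂, so the sum is O.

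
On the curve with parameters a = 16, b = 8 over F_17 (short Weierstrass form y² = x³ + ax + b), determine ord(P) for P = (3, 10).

2P: tangent at (3, 10): λ = (3·3² + 16)/(2·10) ≡ 9/3. 3⁻¹ ≡ 6 (mod 17) since 3·6 = 18 ≡ 1, so λ ≡ 9·6 ≡ 3.
  x = λ² - 3 - 3 = 9 - 6 ≡ 3; y = λ·(3 - 3) - 10 ≡ 7. → (3, 7)
3P: (3, 7) + (3, 10): same x and y₁ ≡ -y₂, so the sum is ∞.
3P = ∞, so the order is 3.

3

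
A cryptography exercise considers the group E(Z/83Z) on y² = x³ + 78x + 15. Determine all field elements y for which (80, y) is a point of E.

13, 70

x³ + 78x + 15 = 518255 ≡ 3 (mod 83).
Square roots of 3 mod 83: 13 and 70 (since 13² = 169 ≡ 3).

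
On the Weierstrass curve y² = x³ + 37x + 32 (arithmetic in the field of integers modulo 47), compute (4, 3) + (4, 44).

O

The two points share x = 4 and their y-coordinates satisfy 3 + 44 ≡ 0 (mod 47), so they are inverses. Their sum is the point at infinity.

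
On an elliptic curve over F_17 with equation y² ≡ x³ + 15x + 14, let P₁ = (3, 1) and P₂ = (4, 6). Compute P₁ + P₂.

(1, 9)

(3, 1) + (4, 6). λ = (6 - 1)/(4 - 3) ≡ 5/1 mod 17. 1⁻¹ ≡ 1 (mod 17) since 1·1 = 1 ≡ 1, so λ ≡ 5.
  x = λ² - 3 - 4 = 25 - 7 ≡ 1; y = λ·(3 - 1) - 1 ≡ 9. → (1, 9)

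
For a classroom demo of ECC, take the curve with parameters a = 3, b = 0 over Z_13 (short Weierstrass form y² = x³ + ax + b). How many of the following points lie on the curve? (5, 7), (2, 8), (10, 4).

2

(5, 7): 7² ≡ 10, rhs ≡ 10 → on.
(2, 8): 8² ≡ 12, rhs ≡ 1 → off.
(10, 4): 4² ≡ 3, rhs ≡ 3 → on.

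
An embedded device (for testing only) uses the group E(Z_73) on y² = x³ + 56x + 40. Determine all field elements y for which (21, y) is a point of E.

29, 44

x³ + 56x + 40 = 10477 ≡ 38 (mod 73).
Square roots of 38 mod 73: 29 and 44 (since 29² = 841 ≡ 38).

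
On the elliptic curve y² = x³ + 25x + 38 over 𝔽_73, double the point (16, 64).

(35, 39)

tangent at (16, 64): λ = (3·16² + 25)/(2·64) ≡ 63/55. 55⁻¹ ≡ 4 (mod 73), so λ ≡ 63·4 ≡ 33.
  x = λ² - 16 - 16 = 1089 - 32 ≡ 35; y = λ·(16 - 35) - 64 ≡ 39. → (35, 39)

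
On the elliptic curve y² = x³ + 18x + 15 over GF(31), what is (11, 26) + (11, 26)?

tangent at (11, 26): λ = (3·11² + 18)/(2·26) ≡ 9/21. 21⁻¹ ≡ 3 (mod 31), so λ ≡ 9·3 ≡ 27.
  x = λ² - 11 - 11 = 729 - 22 ≡ 25; y = λ·(11 - 25) - 26 ≡ 30. → (25, 30)

(25, 30)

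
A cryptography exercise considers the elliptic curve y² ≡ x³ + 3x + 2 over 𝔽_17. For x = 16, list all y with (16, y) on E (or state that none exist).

7, 10

x³ + 3x + 2 = 4146 ≡ 15 (mod 17).
Square roots of 15 mod 17: 7 and 10 (since 7² = 49 ≡ 15).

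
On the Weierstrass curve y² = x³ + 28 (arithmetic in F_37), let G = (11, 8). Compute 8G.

Repeated addition: build up to 8G.
2G: tangent at (11, 8): λ = (3·11² + 0)/(2·8) ≡ 30/16. 16⁻¹ ≡ 7 (mod 37), so λ ≡ 30·7 ≡ 25.
  x = λ² - 11 - 11 = 625 - 22 ≡ 11; y = λ·(11 - 11) - 8 ≡ 29. → (11, 29)
3G: (11, 29) + (11, 8): same x and y₁ ≡ -y₂, so the sum is 𝒪.
4G: 𝒪 + (11, 8) = (11, 8) (identity).
5G: tangent at (11, 8): λ = (3·11² + 0)/(2·8) ≡ 30/16. 16⁻¹ ≡ 7 (mod 37) since 16·7 = 112 ≡ 1, so λ ≡ 30·7 ≡ 25.
  x = λ² - 11 - 11 = 625 - 22 ≡ 11; y = λ·(11 - 11) - 8 ≡ 29. → (11, 29)
6G: (11, 29) + (11, 8): same x and y₁ ≡ -y₂, so the sum is 𝒪.
7G: 𝒪 + (11, 8) = (11, 8) (identity).
8G: tangent at (11, 8): λ = (3·11² + 0)/(2·8) ≡ 30/16. 16⁻¹ ≡ 7 (mod 37), so λ ≡ 30·7 ≡ 25.
  x = λ² - 11 - 11 = 625 - 22 ≡ 11; y = λ·(11 - 11) - 8 ≡ 29. → (11, 29)

(11, 29)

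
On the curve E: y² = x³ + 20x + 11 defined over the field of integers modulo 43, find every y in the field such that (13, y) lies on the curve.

19, 24

x³ + 20x + 11 = 2468 ≡ 17 (mod 43).
Square roots of 17 mod 43: 19 and 24 (since 19² = 361 ≡ 17).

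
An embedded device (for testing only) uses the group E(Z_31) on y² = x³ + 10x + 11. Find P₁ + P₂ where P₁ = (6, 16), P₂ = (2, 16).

(23, 15)

(6, 16) + (2, 16). λ = (16 - 16)/(2 - 6) ≡ 0/27 mod 31. 27⁻¹ ≡ 23 (mod 31) since 27·23 = 621 ≡ 1, so λ ≡ 0.
  x = λ² - 6 - 2 = 0 - 8 ≡ 23; y = λ·(6 - 23) - 16 ≡ 15. → (23, 15)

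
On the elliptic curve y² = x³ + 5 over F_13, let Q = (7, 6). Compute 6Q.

Double-and-add on 6 = (110)₂. Start with Q = (7, 6) for the leading 1-bit.
double: tangent at (7, 6): λ = (3·7² + 0)/(2·6) ≡ 4/12. 12⁻¹ ≡ 12 (mod 13) since 12·12 = 144 ≡ 1, so λ ≡ 4·12 ≡ 9.
  x = λ² - 7 - 7 = 81 - 14 ≡ 2; y = λ·(7 - 2) - 6 ≡ 0. → (2, 0)
add Q: (2, 0) + (7, 6). λ = (6 - 0)/(7 - 2) ≡ 6/5 mod 13. 5⁻¹ ≡ 8 (mod 13), so λ ≡ 9.
  x = λ² - 2 - 7 = 81 - 9 ≡ 7; y = λ·(2 - 7) - 0 ≡ 7. → (7, 7)
double: tangent at (7, 7): λ = (3·7² + 0)/(2·7) ≡ 4/1. 1⁻¹ ≡ 1 (mod 13) since 1·1 = 1 ≡ 1, so λ ≡ 4·1 ≡ 4.
  x = λ² - 7 - 7 = 16 - 14 ≡ 2; y = λ·(7 - 2) - 7 ≡ 0. → (2, 0)

(2, 0)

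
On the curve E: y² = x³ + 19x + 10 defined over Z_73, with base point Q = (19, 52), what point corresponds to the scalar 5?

(65, 21)

Repeated addition: build up to 5Q.
2Q: tangent at (19, 52): λ = (3·19² + 19)/(2·52) ≡ 7/31. 31⁻¹ ≡ 33 (mod 73) since 31·33 = 1023 ≡ 1, so λ ≡ 7·33 ≡ 12.
  x = λ² - 19 - 19 = 144 - 38 ≡ 33; y = λ·(19 - 33) - 52 ≡ 72. → (33, 72)
3Q: (33, 72) + (19, 52). λ = (52 - 72)/(19 - 33) ≡ 53/59 mod 73. 59⁻¹ ≡ 26 (mod 73), so λ ≡ 64.
  x = λ² - 33 - 19 = 4096 - 52 ≡ 29; y = λ·(33 - 29) - 72 ≡ 38. → (29, 38)
4Q: (29, 38) + (19, 52). λ = (52 - 38)/(19 - 29) ≡ 14/63 mod 73. 63⁻¹ ≡ 51 (mod 73), so λ ≡ 57.
  x = λ² - 29 - 19 = 3249 - 48 ≡ 62; y = λ·(29 - 62) - 38 ≡ 52. → (62, 52)
5Q: (62, 52) + (19, 52). λ = (52 - 52)/(19 - 62) ≡ 0/30 mod 73. 30⁻¹ ≡ 56 (mod 73) since 30·56 = 1680 ≡ 1, so λ ≡ 0.
  x = λ² - 62 - 19 = 0 - 81 ≡ 65; y = λ·(62 - 65) - 52 ≡ 21. → (65, 21)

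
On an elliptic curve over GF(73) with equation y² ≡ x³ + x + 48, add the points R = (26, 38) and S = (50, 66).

(26, 38) + (50, 66). λ = (66 - 38)/(50 - 26) ≡ 28/24 mod 73. 24⁻¹ ≡ 70 (mod 73), so λ ≡ 62.
  x = λ² - 26 - 50 = 3844 - 76 ≡ 45; y = λ·(26 - 45) - 38 ≡ 25. → (45, 25)

(45, 25)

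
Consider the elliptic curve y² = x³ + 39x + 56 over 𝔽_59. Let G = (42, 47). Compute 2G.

tangent at (42, 47): λ = (3·42² + 39)/(2·47) ≡ 21/35. 35⁻¹ ≡ 27 (mod 59), so λ ≡ 21·27 ≡ 36.
  x = λ² - 42 - 42 = 1296 - 84 ≡ 32; y = λ·(42 - 32) - 47 ≡ 18. → (32, 18)

(32, 18)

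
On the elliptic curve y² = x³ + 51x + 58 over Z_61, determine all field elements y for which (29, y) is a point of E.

x³ + 51x + 58 = 25926 ≡ 1 (mod 61).
Square roots of 1 mod 61: 1 and 60 (since 1² = 1 ≡ 1).

1, 60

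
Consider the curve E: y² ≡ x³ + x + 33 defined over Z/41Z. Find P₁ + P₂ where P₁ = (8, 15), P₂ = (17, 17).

(8, 15) + (17, 17). λ = (17 - 15)/(17 - 8) ≡ 2/9 mod 41. 9⁻¹ ≡ 32 (mod 41), so λ ≡ 23.
  x = λ² - 8 - 17 = 529 - 25 ≡ 12; y = λ·(8 - 12) - 15 ≡ 16. → (12, 16)

(12, 16)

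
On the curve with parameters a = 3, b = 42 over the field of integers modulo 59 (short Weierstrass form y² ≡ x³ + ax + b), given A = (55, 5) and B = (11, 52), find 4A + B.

(11, 7)

First 4A:
Repeated addition: build up to 4A.
2A: tangent at (55, 5): λ = (3·55² + 3)/(2·5) ≡ 51/10. 10⁻¹ ≡ 6 (mod 59), so λ ≡ 51·6 ≡ 11.
  x = λ² - 55 - 55 = 121 - 110 ≡ 11; y = λ·(55 - 11) - 5 ≡ 7. → (11, 7)
3A: (11, 7) + (55, 5). λ = (5 - 7)/(55 - 11) ≡ 57/44 mod 59. 44⁻¹ ≡ 55 (mod 59), so λ ≡ 8.
  x = λ² - 11 - 55 = 64 - 66 ≡ 57; y = λ·(11 - 57) - 7 ≡ 38. → (57, 38)
4A: (57, 38) + (55, 5). λ = (5 - 38)/(55 - 57) ≡ 26/57 mod 59. 57⁻¹ ≡ 29 (mod 59) since 57·29 = 1653 ≡ 1, so λ ≡ 46.
  x = λ² - 57 - 55 = 2116 - 112 ≡ 57; y = λ·(57 - 57) - 38 ≡ 21. → (57, 21)
4A = (57, 21).
Finally 4A + B:
(57, 21) + (11, 52). λ = (52 - 21)/(11 - 57) ≡ 31/13 mod 59. 13⁻¹ ≡ 50 (mod 59), so λ ≡ 16.
  x = λ² - 57 - 11 = 256 - 68 ≡ 11; y = λ·(57 - 11) - 21 ≡ 7. → (11, 7)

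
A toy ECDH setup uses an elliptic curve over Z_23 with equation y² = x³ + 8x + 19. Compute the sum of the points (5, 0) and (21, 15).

(3, 22)

(5, 0) + (21, 15). λ = (15 - 0)/(21 - 5) ≡ 15/16 mod 23. 16⁻¹ ≡ 13 (mod 23) since 16·13 = 208 ≡ 1, so λ ≡ 11.
  x = λ² - 5 - 21 = 121 - 26 ≡ 3; y = λ·(5 - 3) - 0 ≡ 22. → (3, 22)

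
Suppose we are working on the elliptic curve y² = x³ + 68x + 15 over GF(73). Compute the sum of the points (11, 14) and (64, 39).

(11, 14) + (64, 39). λ = (39 - 14)/(64 - 11) ≡ 25/53 mod 73. 53⁻¹ ≡ 62 (mod 73) since 53·62 = 3286 ≡ 1, so λ ≡ 17.
  x = λ² - 11 - 64 = 289 - 75 ≡ 68; y = λ·(11 - 68) - 14 ≡ 39. → (68, 39)

(68, 39)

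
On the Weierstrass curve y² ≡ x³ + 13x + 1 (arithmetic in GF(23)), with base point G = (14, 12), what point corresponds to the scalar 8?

Repeated addition: build up to 8G.
2G: tangent at (14, 12): λ = (3·14² + 13)/(2·12) ≡ 3/1. 1⁻¹ ≡ 1 (mod 23), so λ ≡ 3·1 ≡ 3.
  x = λ² - 14 - 14 = 9 - 28 ≡ 4; y = λ·(14 - 4) - 12 ≡ 18. → (4, 18)
3G: (4, 18) + (14, 12). λ = (12 - 18)/(14 - 4) ≡ 17/10 mod 23. 10⁻¹ ≡ 7 (mod 23) since 10·7 = 70 ≡ 1, so λ ≡ 4.
  x = λ² - 4 - 14 = 16 - 18 ≡ 21; y = λ·(4 - 21) - 18 ≡ 6. → (21, 6)
4G: (21, 6) + (14, 12). λ = (12 - 6)/(14 - 21) ≡ 6/16 mod 23. 16⁻¹ ≡ 13 (mod 23) since 16·13 = 208 ≡ 1, so λ ≡ 9.
  x = λ² - 21 - 14 = 81 - 35 ≡ 0; y = λ·(21 - 0) - 6 ≡ 22. → (0, 22)
5G: (0, 22) + (14, 12). λ = (12 - 22)/(14 - 0) ≡ 13/14 mod 23. 14⁻¹ ≡ 5 (mod 23), so λ ≡ 19.
  x = λ² - 0 - 14 = 361 - 14 ≡ 2; y = λ·(0 - 2) - 22 ≡ 9. → (2, 9)
6G: (2, 9) + (14, 12). λ = (12 - 9)/(14 - 2) ≡ 3/12 mod 23. 12⁻¹ ≡ 2 (mod 23) since 12·2 = 24 ≡ 1, so λ ≡ 6.
  x = λ² - 2 - 14 = 36 - 16 ≡ 20; y = λ·(2 - 20) - 9 ≡ 21. → (20, 21)
7G: (20, 21) + (14, 12). λ = (12 - 21)/(14 - 20) ≡ 14/17 mod 23. 17⁻¹ ≡ 19 (mod 23) since 17·19 = 323 ≡ 1, so λ ≡ 13.
  x = λ² - 20 - 14 = 169 - 34 ≡ 20; y = λ·(20 - 20) - 21 ≡ 2. → (20, 2)
8G: (20, 2) + (14, 12). λ = (12 - 2)/(14 - 20) ≡ 10/17 mod 23. 17⁻¹ ≡ 19 (mod 23), so λ ≡ 6.
  x = λ² - 20 - 14 = 36 - 34 ≡ 2; y = λ·(20 - 2) - 2 ≡ 14. → (2, 14)

(2, 14)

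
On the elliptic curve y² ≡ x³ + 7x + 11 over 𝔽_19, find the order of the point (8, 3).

8

2P: tangent at (8, 3): λ = (3·8² + 7)/(2·3) ≡ 9/6. 6⁻¹ ≡ 16 (mod 19) since 6·16 = 96 ≡ 1, so λ ≡ 9·16 ≡ 11.
  x = λ² - 8 - 8 = 121 - 16 ≡ 10; y = λ·(8 - 10) - 3 ≡ 13. → (10, 13)
3P: (10, 13) + (8, 3). λ = (3 - 13)/(8 - 10) ≡ 9/17 mod 19. 17⁻¹ ≡ 9 (mod 19), so λ ≡ 5.
  x = λ² - 10 - 8 = 25 - 18 ≡ 7; y = λ·(10 - 7) - 13 ≡ 2. → (7, 2)
4P: (7, 2) + (8, 3). λ = (3 - 2)/(8 - 7) ≡ 1/1 mod 19. 1⁻¹ ≡ 1 (mod 19), so λ ≡ 1.
  x = λ² - 7 - 8 = 1 - 15 ≡ 5; y = λ·(7 - 5) - 2 ≡ 0. → (5, 0)
5P: (5, 0) + (8, 3). λ = (3 - 0)/(8 - 5) ≡ 3/3 mod 19. 3⁻¹ ≡ 13 (mod 19), so λ ≡ 1.
  x = λ² - 5 - 8 = 1 - 13 ≡ 7; y = λ·(5 - 7) - 0 ≡ 17. → (7, 17)
6P: (7, 17) + (8, 3). λ = (3 - 17)/(8 - 7) ≡ 5/1 mod 19. 1⁻¹ ≡ 1 (mod 19), so λ ≡ 5.
  x = λ² - 7 - 8 = 25 - 15 ≡ 10; y = λ·(7 - 10) - 17 ≡ 6. → (10, 6)
7P: (10, 6) + (8, 3). λ = (3 - 6)/(8 - 10) ≡ 16/17 mod 19. 17⁻¹ ≡ 9 (mod 19) since 17·9 = 153 ≡ 1, so λ ≡ 11.
  x = λ² - 10 - 8 = 121 - 18 ≡ 8; y = λ·(10 - 8) - 6 ≡ 16. → (8, 16)
8P: (8, 16) + (8, 3): same x and y₁ ≡ -y₂, so the sum is O.
8P = O, so the order is 8.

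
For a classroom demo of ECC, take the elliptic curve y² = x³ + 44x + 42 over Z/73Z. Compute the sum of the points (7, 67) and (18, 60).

(11, 55)

(7, 67) + (18, 60). λ = (60 - 67)/(18 - 7) ≡ 66/11 mod 73. 11⁻¹ ≡ 20 (mod 73), so λ ≡ 6.
  x = λ² - 7 - 18 = 36 - 25 ≡ 11; y = λ·(7 - 11) - 67 ≡ 55. → (11, 55)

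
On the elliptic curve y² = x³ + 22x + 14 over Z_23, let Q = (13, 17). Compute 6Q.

Double-and-add on 6 = (110)₂. Start with Q = (13, 17) for the leading 1-bit.
double: tangent at (13, 17): λ = (3·13² + 22)/(2·17) ≡ 0/11. 11⁻¹ ≡ 21 (mod 23) since 11·21 = 231 ≡ 1, so λ ≡ 0·21 ≡ 0.
  x = λ² - 13 - 13 = 0 - 26 ≡ 20; y = λ·(13 - 20) - 17 ≡ 6. → (20, 6)
add Q: (20, 6) + (13, 17). λ = (17 - 6)/(13 - 20) ≡ 11/16 mod 23. 16⁻¹ ≡ 13 (mod 23), so λ ≡ 5.
  x = λ² - 20 - 13 = 25 - 33 ≡ 15; y = λ·(20 - 15) - 6 ≡ 19. → (15, 19)
double: tangent at (15, 19): λ = (3·15² + 22)/(2·19) ≡ 7/15. 15⁻¹ ≡ 20 (mod 23), so λ ≡ 7·20 ≡ 2.
  x = λ² - 15 - 15 = 4 - 30 ≡ 20; y = λ·(15 - 20) - 19 ≡ 17. → (20, 17)

(20, 17)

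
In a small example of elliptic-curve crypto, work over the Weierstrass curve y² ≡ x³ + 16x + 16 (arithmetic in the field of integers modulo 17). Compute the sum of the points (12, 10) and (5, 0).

(1, 13)

(12, 10) + (5, 0). λ = (0 - 10)/(5 - 12) ≡ 7/10 mod 17. 10⁻¹ ≡ 12 (mod 17), so λ ≡ 16.
  x = λ² - 12 - 5 = 256 - 17 ≡ 1; y = λ·(12 - 1) - 10 ≡ 13. → (1, 13)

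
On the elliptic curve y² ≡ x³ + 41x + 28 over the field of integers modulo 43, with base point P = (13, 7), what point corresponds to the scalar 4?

Repeated addition: build up to 4P.
2P: tangent at (13, 7): λ = (3·13² + 41)/(2·7) ≡ 32/14. 14⁻¹ ≡ 40 (mod 43), so λ ≡ 32·40 ≡ 33.
  x = λ² - 13 - 13 = 1089 - 26 ≡ 31; y = λ·(13 - 31) - 7 ≡ 1. → (31, 1)
3P: (31, 1) + (13, 7). λ = (7 - 1)/(13 - 31) ≡ 6/25 mod 43. 25⁻¹ ≡ 31 (mod 43), so λ ≡ 14.
  x = λ² - 31 - 13 = 196 - 44 ≡ 23; y = λ·(31 - 23) - 1 ≡ 25. → (23, 25)
4P: (23, 25) + (13, 7). λ = (7 - 25)/(13 - 23) ≡ 25/33 mod 43. 33⁻¹ ≡ 30 (mod 43) since 33·30 = 990 ≡ 1, so λ ≡ 19.
  x = λ² - 23 - 13 = 361 - 36 ≡ 24; y = λ·(23 - 24) - 25 ≡ 42. → (24, 42)

(24, 42)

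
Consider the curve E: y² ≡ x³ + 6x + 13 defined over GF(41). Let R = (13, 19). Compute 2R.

(23, 10)

tangent at (13, 19): λ = (3·13² + 6)/(2·19) ≡ 21/38. 38⁻¹ ≡ 27 (mod 41), so λ ≡ 21·27 ≡ 34.
  x = λ² - 13 - 13 = 1156 - 26 ≡ 23; y = λ·(13 - 23) - 19 ≡ 10. → (23, 10)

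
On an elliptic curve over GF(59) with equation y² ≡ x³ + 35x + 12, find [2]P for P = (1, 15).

(51, 20)

tangent at (1, 15): λ = (3·1² + 35)/(2·15) ≡ 38/30. 30⁻¹ ≡ 2 (mod 59), so λ ≡ 38·2 ≡ 17.
  x = λ² - 1 - 1 = 289 - 2 ≡ 51; y = λ·(1 - 51) - 15 ≡ 20. → (51, 20)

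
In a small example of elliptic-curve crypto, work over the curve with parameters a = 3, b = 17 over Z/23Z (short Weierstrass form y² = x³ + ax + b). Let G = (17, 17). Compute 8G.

(11, 1)

Double-and-add on 8 = (1000)₂. Start with G = (17, 17) for the leading 1-bit.
double: tangent at (17, 17): λ = (3·17² + 3)/(2·17) ≡ 19/11. 11⁻¹ ≡ 21 (mod 23) since 11·21 = 231 ≡ 1, so λ ≡ 19·21 ≡ 8.
  x = λ² - 17 - 17 = 64 - 34 ≡ 7; y = λ·(17 - 7) - 17 ≡ 17. → (7, 17)
double: tangent at (7, 17): λ = (3·7² + 3)/(2·17) ≡ 12/11. 11⁻¹ ≡ 21 (mod 23) since 11·21 = 231 ≡ 1, so λ ≡ 12·21 ≡ 22.
  x = λ² - 7 - 7 = 484 - 14 ≡ 10; y = λ·(7 - 10) - 17 ≡ 9. → (10, 9)
double: tangent at (10, 9): λ = (3·10² + 3)/(2·9) ≡ 4/18. 18⁻¹ ≡ 9 (mod 23), so λ ≡ 4·9 ≡ 13.
  x = λ² - 10 - 10 = 169 - 20 ≡ 11; y = λ·(10 - 11) - 9 ≡ 1. → (11, 1)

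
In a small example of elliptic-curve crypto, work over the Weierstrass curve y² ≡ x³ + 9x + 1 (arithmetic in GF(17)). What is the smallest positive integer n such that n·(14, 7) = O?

3

2P: tangent at (14, 7): λ = (3·14² + 9)/(2·7) ≡ 2/14. 14⁻¹ ≡ 11 (mod 17) since 14·11 = 154 ≡ 1, so λ ≡ 2·11 ≡ 5.
  x = λ² - 14 - 14 = 25 - 28 ≡ 14; y = λ·(14 - 14) - 7 ≡ 10. → (14, 10)
3P: (14, 10) + (14, 7): same x and y₁ ≡ -y₂, so the sum is O.
3P = O, so the order is 3.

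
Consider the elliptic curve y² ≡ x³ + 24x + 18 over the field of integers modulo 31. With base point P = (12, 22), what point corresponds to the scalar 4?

(10, 24)

Double-and-add on 4 = (100)₂. Start with P = (12, 22) for the leading 1-bit.
double: tangent at (12, 22): λ = (3·12² + 24)/(2·22) ≡ 22/13. 13⁻¹ ≡ 12 (mod 31), so λ ≡ 22·12 ≡ 16.
  x = λ² - 12 - 12 = 256 - 24 ≡ 15; y = λ·(12 - 15) - 22 ≡ 23. → (15, 23)
double: tangent at (15, 23): λ = (3·15² + 24)/(2·23) ≡ 17/15. 15⁻¹ ≡ 29 (mod 31), so λ ≡ 17·29 ≡ 28.
  x = λ² - 15 - 15 = 784 - 30 ≡ 10; y = λ·(15 - 10) - 23 ≡ 24. → (10, 24)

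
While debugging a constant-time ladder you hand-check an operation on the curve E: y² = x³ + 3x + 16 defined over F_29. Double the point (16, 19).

tangent at (16, 19): λ = (3·16² + 3)/(2·19) ≡ 17/9. 9⁻¹ ≡ 13 (mod 29), so λ ≡ 17·13 ≡ 18.
  x = λ² - 16 - 16 = 324 - 32 ≡ 2; y = λ·(16 - 2) - 19 ≡ 1. → (2, 1)

(2, 1)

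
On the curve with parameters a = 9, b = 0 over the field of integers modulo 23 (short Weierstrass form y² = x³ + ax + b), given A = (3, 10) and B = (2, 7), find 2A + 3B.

First 2A:
Repeated addition: build up to 2A.
2A: tangent at (3, 10): λ = (3·3² + 9)/(2·10) ≡ 13/20. 20⁻¹ ≡ 15 (mod 23) since 20·15 = 300 ≡ 1, so λ ≡ 13·15 ≡ 11.
  x = λ² - 3 - 3 = 121 - 6 ≡ 0; y = λ·(3 - 0) - 10 ≡ 0. → (0, 0)
2A = (0, 0).
Next 3B:
Repeated addition: build up to 3B.
2B: tangent at (2, 7): λ = (3·2² + 9)/(2·7) ≡ 21/14. 14⁻¹ ≡ 5 (mod 23), so λ ≡ 21·5 ≡ 13.
  x = λ² - 2 - 2 = 169 - 4 ≡ 4; y = λ·(2 - 4) - 7 ≡ 13. → (4, 13)
3B: (4, 13) + (2, 7). λ = (7 - 13)/(2 - 4) ≡ 17/21 mod 23. 21⁻¹ ≡ 11 (mod 23), so λ ≡ 3.
  x = λ² - 4 - 2 = 9 - 6 ≡ 3; y = λ·(4 - 3) - 13 ≡ 13. → (3, 13)
3B = (3, 13).
Finally 2A + 3B:
(0, 0) + (3, 13). λ = (13 - 0)/(3 - 0) ≡ 13/3 mod 23. 3⁻¹ ≡ 8 (mod 23), so λ ≡ 12.
  x = λ² - 0 - 3 = 144 - 3 ≡ 3; y = λ·(0 - 3) - 0 ≡ 10. → (3, 10)

(3, 10)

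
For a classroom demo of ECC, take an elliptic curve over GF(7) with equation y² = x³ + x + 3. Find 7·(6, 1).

(6, 1)

Write Q = (6, 1).
Repeated addition: build up to 7Q.
2Q: tangent at (6, 1): λ = (3·6² + 1)/(2·1) ≡ 4/2. 2⁻¹ ≡ 4 (mod 7) since 2·4 = 8 ≡ 1, so λ ≡ 4·4 ≡ 2.
  x = λ² - 6 - 6 = 4 - 12 ≡ 6; y = λ·(6 - 6) - 1 ≡ 6. → (6, 6)
3Q: (6, 6) + (6, 1): same x and y₁ ≡ -y₂, so the sum is O.
4Q: O + (6, 1) = (6, 1) (identity).
5Q: tangent at (6, 1): λ = (3·6² + 1)/(2·1) ≡ 4/2. 2⁻¹ ≡ 4 (mod 7), so λ ≡ 4·4 ≡ 2.
  x = λ² - 6 - 6 = 4 - 12 ≡ 6; y = λ·(6 - 6) - 1 ≡ 6. → (6, 6)
6Q: (6, 6) + (6, 1): same x and y₁ ≡ -y₂, so the sum is O.
7Q: O + (6, 1) = (6, 1) (identity).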